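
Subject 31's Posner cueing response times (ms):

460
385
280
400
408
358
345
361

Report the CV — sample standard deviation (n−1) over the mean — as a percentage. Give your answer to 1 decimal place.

n = 8, Σ = 2997, M = 374.6250
Σ(x−M)² = 19447.875; s = √(19447.875/7) = 52.7093
CV = 52.7093 / 374.6250 = 0.14070 = 14.070%

14.1%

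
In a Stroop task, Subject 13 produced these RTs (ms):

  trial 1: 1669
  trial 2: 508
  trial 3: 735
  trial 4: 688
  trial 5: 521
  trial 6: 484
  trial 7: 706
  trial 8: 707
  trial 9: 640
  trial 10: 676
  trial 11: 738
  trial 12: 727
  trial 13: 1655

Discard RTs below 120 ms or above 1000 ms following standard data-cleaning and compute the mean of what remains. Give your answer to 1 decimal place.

Excluded: 1655, 1669
Retained (n=11): Σ = 7130
Mean = 7130/11 = 648.1818

648.2 ms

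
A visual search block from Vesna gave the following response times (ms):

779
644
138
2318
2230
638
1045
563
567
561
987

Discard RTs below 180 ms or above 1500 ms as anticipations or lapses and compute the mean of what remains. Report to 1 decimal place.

Excluded: 138, 2230, 2318
Retained (n=8): Σ = 5784
Mean = 5784/8 = 723.0000

723.0 ms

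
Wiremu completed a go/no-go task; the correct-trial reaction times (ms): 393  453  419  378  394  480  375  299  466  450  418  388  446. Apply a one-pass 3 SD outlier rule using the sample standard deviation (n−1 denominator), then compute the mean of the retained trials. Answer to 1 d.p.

n = 13, ΣRT = 5359, M = 412.231
Σ(x−M)² = 28460.31; s = √(28460.31/12) = 48.700
Cutoffs: 412.231 ± 3·48.700 → [266.1, 558.3]
No RTs fall outside the cutoffs; all 13 retained. Mean = 5359/13 = 412.231

412.2 ms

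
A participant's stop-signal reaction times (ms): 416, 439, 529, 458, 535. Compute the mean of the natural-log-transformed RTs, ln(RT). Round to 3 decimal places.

ln(RT): 6.0307, 6.0845, 6.2710, 6.1269, 6.2823
Σ ln(RT) = 30.7953
Mean = 30.7953/5 = 6.15906

6.159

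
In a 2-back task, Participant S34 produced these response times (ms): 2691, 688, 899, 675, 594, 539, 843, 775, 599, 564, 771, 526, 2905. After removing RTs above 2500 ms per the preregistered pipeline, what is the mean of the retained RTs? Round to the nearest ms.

679 ms

Excluded: 2691, 2905
Retained (n=11): Σ = 7473
Mean = 7473/11 = 679.3636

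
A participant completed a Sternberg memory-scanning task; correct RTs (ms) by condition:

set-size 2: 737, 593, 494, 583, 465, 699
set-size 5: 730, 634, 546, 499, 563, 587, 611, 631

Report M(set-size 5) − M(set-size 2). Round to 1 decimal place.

5.0 ms

M(set-size 2) = 3571/6 = 595.167
M(set-size 5) = 4801/8 = 600.125
Difference = 600.125 − 595.167 = 4.958 ms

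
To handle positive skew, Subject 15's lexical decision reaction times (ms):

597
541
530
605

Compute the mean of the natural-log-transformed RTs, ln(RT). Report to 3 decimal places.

ln(RT): 6.3919, 6.2934, 6.2729, 6.4052
Σ ln(RT) = 25.3634
Mean = 25.3634/4 = 6.34086

6.341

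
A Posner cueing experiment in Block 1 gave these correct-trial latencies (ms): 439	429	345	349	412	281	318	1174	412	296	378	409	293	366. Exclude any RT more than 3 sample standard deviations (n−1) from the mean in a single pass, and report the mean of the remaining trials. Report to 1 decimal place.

363.6 ms

n = 14, ΣRT = 5901, M = 421.500
Σ(x−M)² = 645751.50; s = √(645751.50/13) = 222.875
Cutoffs: 421.500 ± 3·222.875 → [-247.1, 1090.1]
Outside: 1174 → excluded.
Retained (n=13): Σ = 4727, mean = 4727/13 = 363.615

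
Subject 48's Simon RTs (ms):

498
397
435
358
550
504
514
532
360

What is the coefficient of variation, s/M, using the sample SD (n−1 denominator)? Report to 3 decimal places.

n = 9, Σ = 4148, M = 460.8889
Σ(x−M)² = 44570.889; s = √(44570.889/8) = 74.6416
CV = 74.6416 / 460.8889 = 0.16195

0.162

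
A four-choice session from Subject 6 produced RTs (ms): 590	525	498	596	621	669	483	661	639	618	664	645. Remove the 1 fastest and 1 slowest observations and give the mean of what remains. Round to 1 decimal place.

Sorted: 483, 498, 525, 590, 596, 618, 621, 639, 645, 661, 664, 669
Drop lowest 1 (483) and highest 1 (669)
Remaining (n=10): Σ = 6057, mean = 6057/10 = 605.700

605.7 ms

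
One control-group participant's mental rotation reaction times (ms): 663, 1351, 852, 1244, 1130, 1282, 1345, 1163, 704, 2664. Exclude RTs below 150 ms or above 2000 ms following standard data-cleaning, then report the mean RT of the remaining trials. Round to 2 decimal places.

1081.56 ms

Excluded: 2664
Retained (n=9): Σ = 9734
Mean = 9734/9 = 1081.5556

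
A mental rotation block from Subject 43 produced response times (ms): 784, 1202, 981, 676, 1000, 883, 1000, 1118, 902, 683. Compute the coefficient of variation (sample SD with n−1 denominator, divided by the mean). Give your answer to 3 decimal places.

0.188

n = 10, Σ = 9229, M = 922.9000
Σ(x−M)² = 271058.900; s = √(271058.900/9) = 173.5444
CV = 173.5444 / 922.9000 = 0.18804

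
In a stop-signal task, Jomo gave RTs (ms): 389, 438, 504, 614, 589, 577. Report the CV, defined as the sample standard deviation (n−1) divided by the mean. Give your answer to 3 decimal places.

n = 6, Σ = 3111, M = 518.5000
Σ(x−M)² = 40973.500; s = √(40973.500/5) = 90.5246
CV = 90.5246 / 518.5000 = 0.17459

0.175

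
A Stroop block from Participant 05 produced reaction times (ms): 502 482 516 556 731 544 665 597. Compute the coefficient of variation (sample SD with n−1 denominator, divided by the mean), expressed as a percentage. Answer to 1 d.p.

n = 8, Σ = 4593, M = 574.1250
Σ(x−M)² = 51694.875; s = √(51694.875/7) = 85.9359
CV = 85.9359 / 574.1250 = 0.14968 = 14.968%

15.0%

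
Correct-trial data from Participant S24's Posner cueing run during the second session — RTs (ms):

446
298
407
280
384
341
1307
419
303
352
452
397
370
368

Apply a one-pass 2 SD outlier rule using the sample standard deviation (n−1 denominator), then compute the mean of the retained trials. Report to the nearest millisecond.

n = 14, ΣRT = 6124, M = 437.429
Σ(x−M)² = 850453.43; s = √(850453.43/13) = 255.772
Cutoffs: 437.429 ± 2·255.772 → [-74.1, 949.0]
Outside: 1307 → excluded.
Retained (n=13): Σ = 4817, mean = 4817/13 = 370.538

371 ms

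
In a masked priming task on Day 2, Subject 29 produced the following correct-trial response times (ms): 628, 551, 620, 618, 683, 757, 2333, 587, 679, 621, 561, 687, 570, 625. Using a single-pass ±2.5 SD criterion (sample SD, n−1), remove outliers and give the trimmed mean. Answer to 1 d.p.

629.8 ms

n = 14, ΣRT = 10520, M = 751.429
Σ(x−M)² = 2735173.43; s = √(2735173.43/13) = 458.692
Cutoffs: 751.429 ± 2.5·458.692 → [-395.3, 1898.2]
Outside: 2333 → excluded.
Retained (n=13): Σ = 8187, mean = 8187/13 = 629.769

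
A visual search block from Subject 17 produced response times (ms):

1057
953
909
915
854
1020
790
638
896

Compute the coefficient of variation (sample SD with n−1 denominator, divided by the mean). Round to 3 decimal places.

0.140

n = 9, Σ = 8032, M = 892.4444
Σ(x−M)² = 124526.222; s = √(124526.222/8) = 124.7629
CV = 124.7629 / 892.4444 = 0.13980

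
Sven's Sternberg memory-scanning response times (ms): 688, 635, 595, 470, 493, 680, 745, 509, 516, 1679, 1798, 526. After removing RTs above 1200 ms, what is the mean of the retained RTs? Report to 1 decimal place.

585.7 ms

Excluded: 1679, 1798
Retained (n=10): Σ = 5857
Mean = 5857/10 = 585.7000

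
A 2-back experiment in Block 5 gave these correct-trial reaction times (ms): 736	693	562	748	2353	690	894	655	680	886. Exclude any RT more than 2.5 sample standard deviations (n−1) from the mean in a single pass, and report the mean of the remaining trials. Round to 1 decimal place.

727.1 ms

n = 10, ΣRT = 8897, M = 889.700
Σ(x−M)² = 2469998.10; s = √(2469998.10/9) = 523.874
Cutoffs: 889.700 ± 2.5·523.874 → [-420.0, 2199.4]
Outside: 2353 → excluded.
Retained (n=9): Σ = 6544, mean = 6544/9 = 727.111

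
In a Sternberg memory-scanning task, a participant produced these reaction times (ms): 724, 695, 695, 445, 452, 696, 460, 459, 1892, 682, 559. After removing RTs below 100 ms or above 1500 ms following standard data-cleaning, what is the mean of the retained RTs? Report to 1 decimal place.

Excluded: 1892
Retained (n=10): Σ = 5867
Mean = 5867/10 = 586.7000

586.7 ms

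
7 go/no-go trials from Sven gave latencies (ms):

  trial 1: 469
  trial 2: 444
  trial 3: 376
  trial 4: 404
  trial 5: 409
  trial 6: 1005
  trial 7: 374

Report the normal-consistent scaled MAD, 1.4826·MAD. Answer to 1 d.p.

Sorted: 374, 376, 404, 409, 444, 469, 1005 → median = 409
|x − 409| sorted: 0, 5, 33, 35, 35, 60, 596 → MAD = 35
Robust SD ≈ 1.4826 × 35 = 51.891

51.9 ms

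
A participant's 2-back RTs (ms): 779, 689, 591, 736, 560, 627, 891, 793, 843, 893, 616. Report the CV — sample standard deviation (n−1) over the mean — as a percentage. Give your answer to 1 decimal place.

16.5%

n = 11, Σ = 8018, M = 728.9091
Σ(x−M)² = 145158.909; s = √(145158.909/10) = 120.4819
CV = 120.4819 / 728.9091 = 0.16529 = 16.529%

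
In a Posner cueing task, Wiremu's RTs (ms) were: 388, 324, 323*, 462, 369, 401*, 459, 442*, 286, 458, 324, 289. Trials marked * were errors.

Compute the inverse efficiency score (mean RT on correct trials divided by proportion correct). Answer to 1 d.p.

497.6 ms

Correct trials (n=9): 388, 324, 462, 369, 459, 286, 458, 324, 289
Mean correct RT = 3359/9 = 373.2222 ms
Proportion correct = 9/12
IES = 373.2222 / (9/12) = 497.630 ms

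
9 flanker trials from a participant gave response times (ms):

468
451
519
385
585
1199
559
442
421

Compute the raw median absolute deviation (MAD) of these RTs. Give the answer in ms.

51 ms

Sorted: 385, 421, 442, 451, 468, 519, 559, 585, 1199 → median = 468
|x − 468|: 0, 17, 51, 83, 117, 731, 91, 26, 47
Sorted deviations: 0, 17, 26, 47, 51, 83, 91, 117, 731 → MAD = 51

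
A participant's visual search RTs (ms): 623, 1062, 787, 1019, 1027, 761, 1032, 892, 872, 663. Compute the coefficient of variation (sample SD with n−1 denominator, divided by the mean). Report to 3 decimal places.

0.184

n = 10, Σ = 8738, M = 873.8000
Σ(x−M)² = 232929.600; s = √(232929.600/9) = 160.8759
CV = 160.8759 / 873.8000 = 0.18411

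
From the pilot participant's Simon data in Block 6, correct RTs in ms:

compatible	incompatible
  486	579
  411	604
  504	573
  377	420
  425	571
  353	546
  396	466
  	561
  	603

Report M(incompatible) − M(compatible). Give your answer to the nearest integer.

M(compatible) = 2952/7 = 421.714
M(incompatible) = 4923/9 = 547.000
Difference = 547.000 − 421.714 = 125.286 ms

125 ms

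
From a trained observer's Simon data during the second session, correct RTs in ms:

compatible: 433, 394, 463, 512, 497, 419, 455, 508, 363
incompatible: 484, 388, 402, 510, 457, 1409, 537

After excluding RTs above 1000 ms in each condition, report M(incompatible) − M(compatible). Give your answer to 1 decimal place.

incompatible: exclude 1409
M(compatible) = 4044/9 = 449.333
M(incompatible) = 2778/6 = 463.000
Difference = 463.000 − 449.333 = 13.667 ms

13.7 ms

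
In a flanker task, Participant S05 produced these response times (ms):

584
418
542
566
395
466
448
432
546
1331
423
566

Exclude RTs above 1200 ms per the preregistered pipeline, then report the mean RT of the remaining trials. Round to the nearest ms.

490 ms

Excluded: 1331
Retained (n=11): Σ = 5386
Mean = 5386/11 = 489.6364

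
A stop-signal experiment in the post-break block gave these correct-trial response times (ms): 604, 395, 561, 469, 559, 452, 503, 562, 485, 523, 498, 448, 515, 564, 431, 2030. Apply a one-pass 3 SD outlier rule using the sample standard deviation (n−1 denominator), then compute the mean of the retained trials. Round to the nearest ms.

505 ms

n = 16, ΣRT = 9599, M = 599.938
Σ(x−M)² = 2229804.94; s = √(2229804.94/15) = 385.556
Cutoffs: 599.938 ± 3·385.556 → [-556.7, 1756.6]
Outside: 2030 → excluded.
Retained (n=15): Σ = 7569, mean = 7569/15 = 504.600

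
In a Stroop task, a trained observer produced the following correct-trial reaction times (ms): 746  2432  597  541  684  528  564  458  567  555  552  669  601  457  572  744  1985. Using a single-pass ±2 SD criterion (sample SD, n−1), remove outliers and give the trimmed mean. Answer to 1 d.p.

589.0 ms

n = 17, ΣRT = 13252, M = 779.529
Σ(x−M)² = 4837180.24; s = √(4837180.24/16) = 549.840
Cutoffs: 779.529 ± 2·549.840 → [-320.2, 1879.2]
Outside: 1985, 2432 → excluded.
Retained (n=15): Σ = 8835, mean = 8835/15 = 589.000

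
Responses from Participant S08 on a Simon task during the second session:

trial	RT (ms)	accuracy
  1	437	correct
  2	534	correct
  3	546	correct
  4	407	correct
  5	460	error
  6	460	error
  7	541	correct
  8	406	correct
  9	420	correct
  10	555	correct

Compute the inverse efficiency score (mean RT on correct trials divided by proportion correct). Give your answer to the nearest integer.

601 ms

Correct trials (n=8): 437, 534, 546, 407, 541, 406, 420, 555
Mean correct RT = 3846/8 = 480.7500 ms
Proportion correct = 8/10
IES = 480.7500 / (8/10) = 600.938 ms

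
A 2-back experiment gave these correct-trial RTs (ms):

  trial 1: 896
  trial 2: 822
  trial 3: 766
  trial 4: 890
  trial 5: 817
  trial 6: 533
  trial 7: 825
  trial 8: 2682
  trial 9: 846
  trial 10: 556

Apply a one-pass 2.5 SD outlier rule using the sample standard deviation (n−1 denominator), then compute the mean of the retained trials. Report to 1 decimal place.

n = 10, ΣRT = 9633, M = 963.300
Σ(x−M)² = 3428066.10; s = √(3428066.10/9) = 617.168
Cutoffs: 963.300 ± 2.5·617.168 → [-579.6, 2506.2]
Outside: 2682 → excluded.
Retained (n=9): Σ = 6951, mean = 6951/9 = 772.333

772.3 ms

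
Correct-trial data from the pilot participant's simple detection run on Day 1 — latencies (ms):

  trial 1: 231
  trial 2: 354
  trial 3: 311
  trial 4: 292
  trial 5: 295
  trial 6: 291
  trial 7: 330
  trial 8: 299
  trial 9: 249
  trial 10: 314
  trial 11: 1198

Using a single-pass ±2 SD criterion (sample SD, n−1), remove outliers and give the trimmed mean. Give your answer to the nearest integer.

297 ms

n = 11, ΣRT = 4164, M = 378.545
Σ(x−M)² = 750206.73; s = √(750206.73/10) = 273.899
Cutoffs: 378.545 ± 2·273.899 → [-169.3, 926.3]
Outside: 1198 → excluded.
Retained (n=10): Σ = 2966, mean = 2966/10 = 296.600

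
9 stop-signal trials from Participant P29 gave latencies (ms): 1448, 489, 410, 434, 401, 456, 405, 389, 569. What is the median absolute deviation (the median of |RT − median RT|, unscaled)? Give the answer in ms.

Sorted: 389, 401, 405, 410, 434, 456, 489, 569, 1448 → median = 434
|x − 434|: 1014, 55, 24, 0, 33, 22, 29, 45, 135
Sorted deviations: 0, 22, 24, 29, 33, 45, 55, 135, 1014 → MAD = 33

33 ms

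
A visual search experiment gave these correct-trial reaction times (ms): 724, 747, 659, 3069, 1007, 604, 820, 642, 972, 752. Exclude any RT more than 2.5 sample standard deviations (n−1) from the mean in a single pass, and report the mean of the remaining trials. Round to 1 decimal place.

769.7 ms

n = 10, ΣRT = 9996, M = 999.600
Σ(x−M)² = 4916942.40; s = √(4916942.40/9) = 739.139
Cutoffs: 999.600 ± 2.5·739.139 → [-848.2, 2847.4]
Outside: 3069 → excluded.
Retained (n=9): Σ = 6927, mean = 6927/9 = 769.667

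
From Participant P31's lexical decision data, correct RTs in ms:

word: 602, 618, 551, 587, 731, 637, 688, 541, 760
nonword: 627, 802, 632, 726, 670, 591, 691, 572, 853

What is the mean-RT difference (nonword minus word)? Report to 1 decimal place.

49.9 ms

M(word) = 5715/9 = 635.000
M(nonword) = 6164/9 = 684.889
Difference = 684.889 − 635.000 = 49.889 ms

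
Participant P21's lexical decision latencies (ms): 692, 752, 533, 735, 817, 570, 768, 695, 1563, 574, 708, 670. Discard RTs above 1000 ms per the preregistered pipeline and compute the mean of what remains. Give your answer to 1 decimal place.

Excluded: 1563
Retained (n=11): Σ = 7514
Mean = 7514/11 = 683.0909

683.1 ms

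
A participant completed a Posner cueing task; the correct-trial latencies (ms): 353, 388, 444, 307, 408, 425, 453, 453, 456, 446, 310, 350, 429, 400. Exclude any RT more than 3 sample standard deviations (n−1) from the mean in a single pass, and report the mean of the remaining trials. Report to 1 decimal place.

401.6 ms

n = 14, ΣRT = 5622, M = 401.571
Σ(x−M)² = 35903.43; s = √(35903.43/13) = 52.553
Cutoffs: 401.571 ± 3·52.553 → [243.9, 559.2]
No RTs fall outside the cutoffs; all 14 retained. Mean = 5622/14 = 401.571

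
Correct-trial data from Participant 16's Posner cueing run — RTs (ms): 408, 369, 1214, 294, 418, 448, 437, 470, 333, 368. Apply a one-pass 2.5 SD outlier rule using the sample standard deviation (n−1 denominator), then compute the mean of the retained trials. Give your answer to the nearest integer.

n = 10, ΣRT = 4759, M = 475.900
Σ(x−M)² = 631658.90; s = √(631658.90/9) = 264.923
Cutoffs: 475.900 ± 2.5·264.923 → [-186.4, 1138.2]
Outside: 1214 → excluded.
Retained (n=9): Σ = 3545, mean = 3545/9 = 393.889

394 ms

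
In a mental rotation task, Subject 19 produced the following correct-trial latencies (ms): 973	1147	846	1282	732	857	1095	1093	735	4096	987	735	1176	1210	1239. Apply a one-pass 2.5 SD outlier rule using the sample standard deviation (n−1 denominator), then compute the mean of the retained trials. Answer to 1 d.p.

n = 15, ΣRT = 18203, M = 1213.533
Σ(x−M)² = 9409609.73; s = √(9409609.73/14) = 819.826
Cutoffs: 1213.533 ± 2.5·819.826 → [-836.0, 3263.1]
Outside: 4096 → excluded.
Retained (n=14): Σ = 14107, mean = 14107/14 = 1007.643

1007.6 ms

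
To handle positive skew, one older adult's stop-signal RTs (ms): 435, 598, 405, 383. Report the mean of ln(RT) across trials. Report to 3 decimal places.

6.105

ln(RT): 6.0753, 6.3936, 6.0039, 5.9480
Σ ln(RT) = 24.4209
Mean = 24.4209/4 = 6.10521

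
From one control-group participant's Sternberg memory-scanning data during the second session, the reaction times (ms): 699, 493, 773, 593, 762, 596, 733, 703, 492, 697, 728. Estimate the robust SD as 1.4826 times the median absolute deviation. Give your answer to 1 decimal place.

93.4 ms

Sorted: 492, 493, 593, 596, 697, 699, 703, 728, 733, 762, 773 → median = 699
|x − 699| sorted: 0, 2, 4, 29, 34, 63, 74, 103, 106, 206, 207 → MAD = 63
Robust SD ≈ 1.4826 × 63 = 93.404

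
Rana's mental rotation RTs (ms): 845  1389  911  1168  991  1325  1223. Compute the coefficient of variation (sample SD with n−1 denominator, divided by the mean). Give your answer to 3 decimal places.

n = 7, Σ = 7852, M = 1121.7143
Σ(x−M)² = 263225.429; s = √(263225.429/6) = 209.4538
CV = 209.4538 / 1121.7143 = 0.18673

0.187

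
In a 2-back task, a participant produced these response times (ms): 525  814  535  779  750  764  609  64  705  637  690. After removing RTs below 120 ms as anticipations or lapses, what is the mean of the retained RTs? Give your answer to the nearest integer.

Excluded: 64
Retained (n=10): Σ = 6808
Mean = 6808/10 = 680.8000

681 ms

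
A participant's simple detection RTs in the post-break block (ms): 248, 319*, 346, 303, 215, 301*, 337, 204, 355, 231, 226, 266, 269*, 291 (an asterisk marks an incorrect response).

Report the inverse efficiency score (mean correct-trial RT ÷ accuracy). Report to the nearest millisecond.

350 ms

Correct trials (n=11): 248, 346, 303, 215, 337, 204, 355, 231, 226, 266, 291
Mean correct RT = 3022/11 = 274.7273 ms
Proportion correct = 11/14
IES = 274.7273 / (11/14) = 349.653 ms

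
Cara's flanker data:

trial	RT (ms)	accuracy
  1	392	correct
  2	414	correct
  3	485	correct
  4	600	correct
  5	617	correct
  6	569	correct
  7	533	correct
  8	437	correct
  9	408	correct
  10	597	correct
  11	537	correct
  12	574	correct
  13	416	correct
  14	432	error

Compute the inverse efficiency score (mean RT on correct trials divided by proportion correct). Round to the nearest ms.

Correct trials (n=13): 392, 414, 485, 600, 617, 569, 533, 437, 408, 597, 537, 574, 416
Mean correct RT = 6579/13 = 506.0769 ms
Proportion correct = 13/14
IES = 506.0769 / (13/14) = 545.006 ms

545 ms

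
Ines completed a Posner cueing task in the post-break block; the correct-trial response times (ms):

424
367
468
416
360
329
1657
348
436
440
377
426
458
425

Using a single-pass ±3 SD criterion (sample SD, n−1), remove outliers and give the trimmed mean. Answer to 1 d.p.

n = 14, ΣRT = 6931, M = 495.071
Σ(x−M)² = 1477488.93; s = √(1477488.93/13) = 337.125
Cutoffs: 495.071 ± 3·337.125 → [-516.3, 1506.4]
Outside: 1657 → excluded.
Retained (n=13): Σ = 5274, mean = 5274/13 = 405.692

405.7 ms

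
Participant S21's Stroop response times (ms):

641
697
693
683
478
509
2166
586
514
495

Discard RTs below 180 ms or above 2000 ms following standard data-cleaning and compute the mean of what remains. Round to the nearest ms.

Excluded: 2166
Retained (n=9): Σ = 5296
Mean = 5296/9 = 588.4444

588 ms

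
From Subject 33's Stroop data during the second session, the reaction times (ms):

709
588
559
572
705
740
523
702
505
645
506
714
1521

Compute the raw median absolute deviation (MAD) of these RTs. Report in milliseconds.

Sorted: 505, 506, 523, 559, 572, 588, 645, 702, 705, 709, 714, 740, 1521 → median = 645
|x − 645|: 64, 57, 86, 73, 60, 95, 122, 57, 140, 0, 139, 69, 876
Sorted deviations: 0, 57, 57, 60, 64, 69, 73, 86, 95, 122, 139, 140, 876 → MAD = 73

73 ms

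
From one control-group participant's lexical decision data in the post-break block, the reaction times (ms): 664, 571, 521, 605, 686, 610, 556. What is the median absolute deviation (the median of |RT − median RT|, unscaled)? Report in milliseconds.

Sorted: 521, 556, 571, 605, 610, 664, 686 → median = 605
|x − 605|: 59, 34, 84, 0, 81, 5, 49
Sorted deviations: 0, 5, 34, 49, 59, 81, 84 → MAD = 49

49 ms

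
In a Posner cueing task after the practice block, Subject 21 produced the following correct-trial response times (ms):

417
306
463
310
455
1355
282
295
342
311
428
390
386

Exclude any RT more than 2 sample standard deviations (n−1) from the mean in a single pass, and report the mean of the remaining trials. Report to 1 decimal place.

n = 13, ΣRT = 5740, M = 441.538
Σ(x−M)² = 951127.23; s = √(951127.23/12) = 281.533
Cutoffs: 441.538 ± 2·281.533 → [-121.5, 1004.6]
Outside: 1355 → excluded.
Retained (n=12): Σ = 4385, mean = 4385/12 = 365.417

365.4 ms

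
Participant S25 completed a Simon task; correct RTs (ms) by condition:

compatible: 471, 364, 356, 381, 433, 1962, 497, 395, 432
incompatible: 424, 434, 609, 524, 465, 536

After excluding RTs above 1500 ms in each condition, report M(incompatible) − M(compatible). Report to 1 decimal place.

compatible: exclude 1962
M(compatible) = 3329/8 = 416.125
M(incompatible) = 2992/6 = 498.667
Difference = 498.667 − 416.125 = 82.542 ms

82.5 ms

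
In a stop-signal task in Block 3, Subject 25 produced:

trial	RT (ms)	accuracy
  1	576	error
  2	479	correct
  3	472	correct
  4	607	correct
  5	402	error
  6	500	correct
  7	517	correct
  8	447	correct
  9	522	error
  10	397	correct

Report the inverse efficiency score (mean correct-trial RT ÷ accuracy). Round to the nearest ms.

698 ms

Correct trials (n=7): 479, 472, 607, 500, 517, 447, 397
Mean correct RT = 3419/7 = 488.4286 ms
Proportion correct = 7/10
IES = 488.4286 / (7/10) = 697.755 ms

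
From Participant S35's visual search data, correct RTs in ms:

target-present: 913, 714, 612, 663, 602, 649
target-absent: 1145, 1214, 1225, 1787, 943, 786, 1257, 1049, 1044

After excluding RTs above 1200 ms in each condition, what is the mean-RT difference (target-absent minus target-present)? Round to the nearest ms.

301 ms

target-absent: exclude 1214, 1225, 1787, 1257
M(target-present) = 4153/6 = 692.167
M(target-absent) = 4967/5 = 993.400
Difference = 993.400 − 692.167 = 301.233 ms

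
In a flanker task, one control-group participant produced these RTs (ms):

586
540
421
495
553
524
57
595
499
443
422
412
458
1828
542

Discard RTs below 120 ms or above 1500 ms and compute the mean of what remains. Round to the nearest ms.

499 ms

Excluded: 57, 1828
Retained (n=13): Σ = 6490
Mean = 6490/13 = 499.2308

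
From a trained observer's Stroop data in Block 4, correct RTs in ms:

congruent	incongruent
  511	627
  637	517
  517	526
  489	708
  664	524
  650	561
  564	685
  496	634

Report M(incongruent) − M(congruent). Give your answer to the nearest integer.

M(congruent) = 4528/8 = 566.000
M(incongruent) = 4782/8 = 597.750
Difference = 597.750 − 566.000 = 31.750 ms

32 ms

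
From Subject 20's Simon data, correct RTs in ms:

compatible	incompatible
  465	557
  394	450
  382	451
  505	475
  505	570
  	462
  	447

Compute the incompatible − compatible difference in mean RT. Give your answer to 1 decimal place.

37.2 ms

M(compatible) = 2251/5 = 450.200
M(incompatible) = 3412/7 = 487.429
Difference = 487.429 − 450.200 = 37.229 ms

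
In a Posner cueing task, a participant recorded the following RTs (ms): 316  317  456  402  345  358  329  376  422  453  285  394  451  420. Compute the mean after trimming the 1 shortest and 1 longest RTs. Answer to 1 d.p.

Sorted: 285, 316, 317, 329, 345, 358, 376, 394, 402, 420, 422, 451, 453, 456
Drop lowest 1 (285) and highest 1 (456)
Remaining (n=12): Σ = 4583, mean = 4583/12 = 381.917

381.9 ms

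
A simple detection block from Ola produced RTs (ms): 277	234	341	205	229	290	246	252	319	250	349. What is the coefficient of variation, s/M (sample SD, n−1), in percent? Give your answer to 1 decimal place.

17.5%

n = 11, Σ = 2992, M = 272.0000
Σ(x−M)² = 22590.000; s = √(22590.000/10) = 47.5289
CV = 47.5289 / 272.0000 = 0.17474 = 17.474%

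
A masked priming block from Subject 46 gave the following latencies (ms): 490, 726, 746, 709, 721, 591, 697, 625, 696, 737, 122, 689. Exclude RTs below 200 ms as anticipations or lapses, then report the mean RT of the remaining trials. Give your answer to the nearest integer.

675 ms

Excluded: 122
Retained (n=11): Σ = 7427
Mean = 7427/11 = 675.1818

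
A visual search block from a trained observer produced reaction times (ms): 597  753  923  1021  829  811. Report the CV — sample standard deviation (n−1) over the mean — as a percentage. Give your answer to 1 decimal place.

17.7%

n = 6, Σ = 4934, M = 822.3333
Σ(x−M)² = 105357.333; s = √(105357.333/5) = 145.1601
CV = 145.1601 / 822.3333 = 0.17652 = 17.652%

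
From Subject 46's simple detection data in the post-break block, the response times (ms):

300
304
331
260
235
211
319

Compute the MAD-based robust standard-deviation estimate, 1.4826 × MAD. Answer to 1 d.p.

46.0 ms

Sorted: 211, 235, 260, 300, 304, 319, 331 → median = 300
|x − 300| sorted: 0, 4, 19, 31, 40, 65, 89 → MAD = 31
Robust SD ≈ 1.4826 × 31 = 45.961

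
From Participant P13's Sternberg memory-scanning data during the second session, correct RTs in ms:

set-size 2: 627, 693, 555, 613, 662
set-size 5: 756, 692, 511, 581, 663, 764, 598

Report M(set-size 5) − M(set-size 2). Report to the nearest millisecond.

M(set-size 2) = 3150/5 = 630.000
M(set-size 5) = 4565/7 = 652.143
Difference = 652.143 − 630.000 = 22.143 ms

22 ms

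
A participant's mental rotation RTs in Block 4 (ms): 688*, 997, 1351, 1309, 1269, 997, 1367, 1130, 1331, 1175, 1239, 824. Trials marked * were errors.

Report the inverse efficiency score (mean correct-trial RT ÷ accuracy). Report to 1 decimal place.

1288.2 ms

Correct trials (n=11): 997, 1351, 1309, 1269, 997, 1367, 1130, 1331, 1175, 1239, 824
Mean correct RT = 12989/11 = 1180.8182 ms
Proportion correct = 11/12
IES = 1180.8182 / (11/12) = 1288.165 ms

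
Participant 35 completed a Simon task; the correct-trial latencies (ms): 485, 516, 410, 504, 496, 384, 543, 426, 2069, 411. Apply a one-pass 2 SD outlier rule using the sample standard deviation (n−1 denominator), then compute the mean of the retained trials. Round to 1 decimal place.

463.9 ms

n = 10, ΣRT = 6244, M = 624.400
Σ(x−M)² = 2344322.40; s = √(2344322.40/9) = 510.373
Cutoffs: 624.400 ± 2·510.373 → [-396.3, 1645.1]
Outside: 2069 → excluded.
Retained (n=9): Σ = 4175, mean = 4175/9 = 463.889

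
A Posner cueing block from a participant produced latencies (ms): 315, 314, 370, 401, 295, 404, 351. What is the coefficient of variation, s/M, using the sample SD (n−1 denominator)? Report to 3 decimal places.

n = 7, Σ = 2450, M = 350.0000
Σ(x−M)² = 11464.000; s = √(11464.000/6) = 43.7112
CV = 43.7112 / 350.0000 = 0.12489

0.125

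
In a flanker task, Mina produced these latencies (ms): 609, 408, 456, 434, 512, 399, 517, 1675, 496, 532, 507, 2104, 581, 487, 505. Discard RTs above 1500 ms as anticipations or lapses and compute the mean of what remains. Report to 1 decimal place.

Excluded: 1675, 2104
Retained (n=13): Σ = 6443
Mean = 6443/13 = 495.6154

495.6 ms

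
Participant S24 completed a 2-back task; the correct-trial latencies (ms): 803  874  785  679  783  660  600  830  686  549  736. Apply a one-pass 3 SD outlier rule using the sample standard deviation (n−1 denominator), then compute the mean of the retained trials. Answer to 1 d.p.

725.9 ms

n = 11, ΣRT = 7985, M = 725.909
Σ(x−M)² = 100848.91; s = √(100848.91/10) = 100.424
Cutoffs: 725.909 ± 3·100.424 → [424.6, 1027.2]
No RTs fall outside the cutoffs; all 11 retained. Mean = 7985/11 = 725.909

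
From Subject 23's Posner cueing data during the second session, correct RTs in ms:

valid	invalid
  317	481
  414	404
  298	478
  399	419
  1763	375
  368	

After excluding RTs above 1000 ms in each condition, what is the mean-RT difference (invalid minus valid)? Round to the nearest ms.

valid: exclude 1763
M(valid) = 1796/5 = 359.200
M(invalid) = 2157/5 = 431.400
Difference = 431.400 − 359.200 = 72.200 ms

72 ms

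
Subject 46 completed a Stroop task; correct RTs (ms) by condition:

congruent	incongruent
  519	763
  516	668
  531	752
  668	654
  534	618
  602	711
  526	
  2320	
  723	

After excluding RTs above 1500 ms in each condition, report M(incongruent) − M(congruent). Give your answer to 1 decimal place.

congruent: exclude 2320
M(congruent) = 4619/8 = 577.375
M(incongruent) = 4166/6 = 694.333
Difference = 694.333 − 577.375 = 116.958 ms

117.0 ms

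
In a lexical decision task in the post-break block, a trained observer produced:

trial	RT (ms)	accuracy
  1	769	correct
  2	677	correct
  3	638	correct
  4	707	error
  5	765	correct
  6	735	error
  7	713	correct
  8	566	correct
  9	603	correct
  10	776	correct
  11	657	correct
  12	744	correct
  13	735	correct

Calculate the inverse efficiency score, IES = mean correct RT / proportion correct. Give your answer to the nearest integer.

821 ms

Correct trials (n=11): 769, 677, 638, 765, 713, 566, 603, 776, 657, 744, 735
Mean correct RT = 7643/11 = 694.8182 ms
Proportion correct = 11/13
IES = 694.8182 / (11/13) = 821.149 ms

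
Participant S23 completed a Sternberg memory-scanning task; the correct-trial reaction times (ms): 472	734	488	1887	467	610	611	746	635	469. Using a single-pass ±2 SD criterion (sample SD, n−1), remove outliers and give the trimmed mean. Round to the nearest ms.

581 ms

n = 10, ΣRT = 7119, M = 711.900
Σ(x−M)² = 1635648.90; s = √(1635648.90/9) = 426.308
Cutoffs: 711.900 ± 2·426.308 → [-140.7, 1564.5]
Outside: 1887 → excluded.
Retained (n=9): Σ = 5232, mean = 5232/9 = 581.333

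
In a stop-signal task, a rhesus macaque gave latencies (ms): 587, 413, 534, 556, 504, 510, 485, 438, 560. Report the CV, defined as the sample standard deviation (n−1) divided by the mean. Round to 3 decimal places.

0.113

n = 9, Σ = 4587, M = 509.6667
Σ(x−M)² = 26374.000; s = √(26374.000/8) = 57.4173
CV = 57.4173 / 509.6667 = 0.11266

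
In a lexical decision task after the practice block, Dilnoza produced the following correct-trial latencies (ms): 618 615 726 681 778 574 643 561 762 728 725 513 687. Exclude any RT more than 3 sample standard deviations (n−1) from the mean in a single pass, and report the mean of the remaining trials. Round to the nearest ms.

662 ms

n = 13, ΣRT = 8611, M = 662.385
Σ(x−M)² = 81513.08; s = √(81513.08/12) = 82.418
Cutoffs: 662.385 ± 3·82.418 → [415.1, 909.6]
No RTs fall outside the cutoffs; all 13 retained. Mean = 8611/13 = 662.385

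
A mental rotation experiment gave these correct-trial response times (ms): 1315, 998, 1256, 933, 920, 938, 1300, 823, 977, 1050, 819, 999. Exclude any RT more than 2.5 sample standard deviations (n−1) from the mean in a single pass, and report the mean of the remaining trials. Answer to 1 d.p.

n = 12, ΣRT = 12328, M = 1027.333
Σ(x−M)² = 327652.67; s = √(327652.67/11) = 172.588
Cutoffs: 1027.333 ± 2.5·172.588 → [595.9, 1458.8]
No RTs fall outside the cutoffs; all 12 retained. Mean = 12328/12 = 1027.333

1027.3 ms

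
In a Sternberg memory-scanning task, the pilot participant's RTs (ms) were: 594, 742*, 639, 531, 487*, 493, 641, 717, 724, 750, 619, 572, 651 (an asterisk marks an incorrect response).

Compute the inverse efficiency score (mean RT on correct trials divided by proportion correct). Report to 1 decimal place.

744.7 ms

Correct trials (n=11): 594, 639, 531, 493, 641, 717, 724, 750, 619, 572, 651
Mean correct RT = 6931/11 = 630.0909 ms
Proportion correct = 11/13
IES = 630.0909 / (11/13) = 744.653 ms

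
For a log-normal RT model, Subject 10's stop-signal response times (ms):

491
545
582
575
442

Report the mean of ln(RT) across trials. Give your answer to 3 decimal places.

6.262

ln(RT): 6.1964, 6.3008, 6.3665, 6.3544, 6.0913
Σ ln(RT) = 31.3094
Mean = 31.3094/5 = 6.26188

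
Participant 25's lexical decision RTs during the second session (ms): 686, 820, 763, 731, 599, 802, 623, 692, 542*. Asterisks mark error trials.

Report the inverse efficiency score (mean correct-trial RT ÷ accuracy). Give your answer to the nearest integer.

804 ms

Correct trials (n=8): 686, 820, 763, 731, 599, 802, 623, 692
Mean correct RT = 5716/8 = 714.5000 ms
Proportion correct = 8/9
IES = 714.5000 / (8/9) = 803.812 ms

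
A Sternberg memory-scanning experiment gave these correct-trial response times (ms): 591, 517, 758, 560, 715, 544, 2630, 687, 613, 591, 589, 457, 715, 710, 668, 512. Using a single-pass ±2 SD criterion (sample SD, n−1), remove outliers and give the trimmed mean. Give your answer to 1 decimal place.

n = 16, ΣRT = 11857, M = 741.062
Σ(x−M)² = 3918498.94; s = √(3918498.94/15) = 511.110
Cutoffs: 741.062 ± 2·511.110 → [-281.2, 1763.3]
Outside: 2630 → excluded.
Retained (n=15): Σ = 9227, mean = 9227/15 = 615.133

615.1 ms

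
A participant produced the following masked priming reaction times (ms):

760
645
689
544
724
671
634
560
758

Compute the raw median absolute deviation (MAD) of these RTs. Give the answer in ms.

Sorted: 544, 560, 634, 645, 671, 689, 724, 758, 760 → median = 671
|x − 671|: 89, 26, 18, 127, 53, 0, 37, 111, 87
Sorted deviations: 0, 18, 26, 37, 53, 87, 89, 111, 127 → MAD = 53

53 ms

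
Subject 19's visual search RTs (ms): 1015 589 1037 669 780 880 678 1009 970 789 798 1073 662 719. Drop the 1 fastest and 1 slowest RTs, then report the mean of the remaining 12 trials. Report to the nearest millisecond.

834 ms

Sorted: 589, 662, 669, 678, 719, 780, 789, 798, 880, 970, 1009, 1015, 1037, 1073
Drop lowest 1 (589) and highest 1 (1073)
Remaining (n=12): Σ = 10006, mean = 10006/12 = 833.833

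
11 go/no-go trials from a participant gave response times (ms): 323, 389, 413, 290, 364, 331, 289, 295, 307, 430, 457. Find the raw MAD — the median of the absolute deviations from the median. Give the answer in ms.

Sorted: 289, 290, 295, 307, 323, 331, 364, 389, 413, 430, 457 → median = 331
|x − 331|: 8, 58, 82, 41, 33, 0, 42, 36, 24, 99, 126
Sorted deviations: 0, 8, 24, 33, 36, 41, 42, 58, 82, 99, 126 → MAD = 41

41 ms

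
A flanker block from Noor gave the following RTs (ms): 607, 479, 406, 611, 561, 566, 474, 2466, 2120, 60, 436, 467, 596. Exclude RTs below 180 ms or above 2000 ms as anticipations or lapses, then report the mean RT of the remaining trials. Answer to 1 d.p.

Excluded: 60, 2120, 2466
Retained (n=10): Σ = 5203
Mean = 5203/10 = 520.3000

520.3 ms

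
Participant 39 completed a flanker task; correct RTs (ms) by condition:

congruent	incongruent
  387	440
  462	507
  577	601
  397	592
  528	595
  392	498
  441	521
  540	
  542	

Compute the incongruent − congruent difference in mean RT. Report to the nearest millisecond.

M(congruent) = 4266/9 = 474.000
M(incongruent) = 3754/7 = 536.286
Difference = 536.286 − 474.000 = 62.286 ms

62 ms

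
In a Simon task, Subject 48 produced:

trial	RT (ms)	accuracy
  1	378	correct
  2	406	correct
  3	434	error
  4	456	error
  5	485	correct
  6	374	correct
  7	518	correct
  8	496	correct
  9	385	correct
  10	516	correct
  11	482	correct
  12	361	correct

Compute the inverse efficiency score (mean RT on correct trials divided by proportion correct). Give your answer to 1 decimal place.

Correct trials (n=10): 378, 406, 485, 374, 518, 496, 385, 516, 482, 361
Mean correct RT = 4401/10 = 440.1000 ms
Proportion correct = 10/12
IES = 440.1000 / (10/12) = 528.120 ms

528.1 ms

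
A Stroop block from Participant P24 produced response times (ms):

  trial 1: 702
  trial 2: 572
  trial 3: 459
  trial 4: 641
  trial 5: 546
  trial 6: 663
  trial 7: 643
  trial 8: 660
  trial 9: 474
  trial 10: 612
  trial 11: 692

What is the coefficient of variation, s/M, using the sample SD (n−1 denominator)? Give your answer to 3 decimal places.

0.137

n = 11, Σ = 6664, M = 605.8182
Σ(x−M)² = 69195.636; s = √(69195.636/10) = 83.1839
CV = 83.1839 / 605.8182 = 0.13731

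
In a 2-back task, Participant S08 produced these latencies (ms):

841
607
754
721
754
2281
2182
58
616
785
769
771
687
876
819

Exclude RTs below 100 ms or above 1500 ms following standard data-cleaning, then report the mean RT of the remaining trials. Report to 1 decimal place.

750.0 ms

Excluded: 58, 2182, 2281
Retained (n=12): Σ = 9000
Mean = 9000/12 = 750.0000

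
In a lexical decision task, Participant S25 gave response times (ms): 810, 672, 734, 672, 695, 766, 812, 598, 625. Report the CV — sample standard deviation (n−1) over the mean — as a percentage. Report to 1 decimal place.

10.8%

n = 9, Σ = 6384, M = 709.3333
Σ(x−M)² = 46994.000; s = √(46994.000/8) = 76.6437
CV = 76.6437 / 709.3333 = 0.10805 = 10.805%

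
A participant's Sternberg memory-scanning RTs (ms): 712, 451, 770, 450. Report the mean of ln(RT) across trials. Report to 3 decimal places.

6.359

ln(RT): 6.5681, 6.1115, 6.6464, 6.1092
Σ ln(RT) = 25.4352
Mean = 25.4352/4 = 6.35880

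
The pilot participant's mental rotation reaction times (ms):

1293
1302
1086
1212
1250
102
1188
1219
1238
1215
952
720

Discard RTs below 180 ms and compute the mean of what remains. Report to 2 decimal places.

1152.27 ms

Excluded: 102
Retained (n=11): Σ = 12675
Mean = 12675/11 = 1152.2727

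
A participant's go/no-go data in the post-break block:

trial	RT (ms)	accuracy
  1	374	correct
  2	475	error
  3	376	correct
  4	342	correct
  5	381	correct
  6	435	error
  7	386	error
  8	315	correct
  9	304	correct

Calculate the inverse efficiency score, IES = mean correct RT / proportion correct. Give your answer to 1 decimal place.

Correct trials (n=6): 374, 376, 342, 381, 315, 304
Mean correct RT = 2092/6 = 348.6667 ms
Proportion correct = 6/9
IES = 348.6667 / (6/9) = 523.000 ms

523.0 ms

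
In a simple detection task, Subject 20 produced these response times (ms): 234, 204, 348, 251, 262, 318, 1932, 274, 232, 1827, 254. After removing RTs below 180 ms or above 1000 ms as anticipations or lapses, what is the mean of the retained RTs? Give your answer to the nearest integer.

264 ms

Excluded: 1827, 1932
Retained (n=9): Σ = 2377
Mean = 2377/9 = 264.1111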